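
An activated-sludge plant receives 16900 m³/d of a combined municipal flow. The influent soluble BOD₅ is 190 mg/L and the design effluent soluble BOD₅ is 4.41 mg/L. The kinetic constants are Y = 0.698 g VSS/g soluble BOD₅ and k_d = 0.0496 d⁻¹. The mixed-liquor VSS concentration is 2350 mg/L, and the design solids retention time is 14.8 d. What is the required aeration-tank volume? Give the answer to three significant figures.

V ≈ 7950 m³

Steady-state biomass mass balance: V·X·(1 + k_d·θ_c) = Y·Q·(S₀ − S)·θ_c, so V = 0.698 × 16900 × (190 − 4.41) × 14.8 / [2350 × (1 + 0.0496 × 14.8)] = 3.24×10^7 / 4075 = 7951 m³.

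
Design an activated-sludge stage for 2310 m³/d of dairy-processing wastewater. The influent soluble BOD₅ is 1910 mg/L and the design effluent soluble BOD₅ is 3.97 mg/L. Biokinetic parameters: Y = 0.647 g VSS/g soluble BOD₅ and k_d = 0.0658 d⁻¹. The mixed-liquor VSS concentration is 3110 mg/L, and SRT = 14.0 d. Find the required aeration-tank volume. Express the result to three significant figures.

V ≈ 6670 m³

Steady-state biomass mass balance: V·X·(1 + k_d·θ_c) = Y·Q·(S₀ − S)·θ_c, so V = 0.647 × 2310 × (1910 − 3.97) × 14.0 / [3110 × (1 + 0.0658 × 14.0)] = 3.99×10^7 / 5975 = 6675 m³.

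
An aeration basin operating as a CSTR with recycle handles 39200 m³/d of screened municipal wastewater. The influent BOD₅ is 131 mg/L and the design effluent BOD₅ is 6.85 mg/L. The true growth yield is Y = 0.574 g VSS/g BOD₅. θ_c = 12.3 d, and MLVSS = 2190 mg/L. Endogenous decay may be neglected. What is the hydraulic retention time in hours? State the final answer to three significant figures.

Biomass mass balance (decay neglected): V·X = Y·Q·(S₀ − S)·θ_c, so V = 0.574 × 39200 × (131 − 6.85) × 12.3 / 2190 = 15689 m³.
τ = V/Q = 15689/39200 = 0.4002 d, or 9.606 h.

τ ≈ 9.61 h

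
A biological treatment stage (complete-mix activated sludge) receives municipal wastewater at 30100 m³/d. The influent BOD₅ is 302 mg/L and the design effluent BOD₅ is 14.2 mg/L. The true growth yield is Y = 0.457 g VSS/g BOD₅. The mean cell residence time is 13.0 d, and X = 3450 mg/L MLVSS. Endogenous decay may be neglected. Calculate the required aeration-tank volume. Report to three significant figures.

V ≈ 14900 m³

V·X = Y·Q·ΔS·θ_c gives V = 0.457 × 30100 × (302 − 14.2) × 13.0 / 3450 = 14918 m³.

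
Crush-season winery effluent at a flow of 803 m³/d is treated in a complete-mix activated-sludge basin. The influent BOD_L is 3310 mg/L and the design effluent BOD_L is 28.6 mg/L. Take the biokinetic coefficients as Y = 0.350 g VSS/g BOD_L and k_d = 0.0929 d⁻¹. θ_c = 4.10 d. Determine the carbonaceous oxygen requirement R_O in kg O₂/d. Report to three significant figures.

R_O ≈ 1690 kg O₂/d

Y_obs = Y / (1 + k_d θ_c) = 0.350 / (1 + 0.0929 × 4.10) = 0.350 / 1.381 = 0.2535.
Substrate removed = Q·(S₀ − S) = 803 m³/d × (3310 − 28.6) g/m³ = 2.63×10^6 g/d = 2635 kg/d.
Net sludge production P_X = 0.2535 × 2635 = 667.9 kg VSS/d.
Carbonaceous O₂ demand = substrate oxidised − cell-mass equivalent = 2635 − 1.42 × 667.9 = 1687 kg O₂/d.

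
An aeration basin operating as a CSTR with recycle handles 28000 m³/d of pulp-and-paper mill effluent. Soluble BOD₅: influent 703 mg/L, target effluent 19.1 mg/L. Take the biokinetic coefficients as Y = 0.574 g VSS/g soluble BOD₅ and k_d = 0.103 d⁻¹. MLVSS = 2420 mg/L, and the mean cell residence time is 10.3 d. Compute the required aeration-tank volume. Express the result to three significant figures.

V ≈ 22700 m³

From the SRT design equation V = Y Q (S₀−S) θ_c / [X (1 + k_d θ_c)] = 0.574 × 28000 × (703 − 19.1) × 10.3 / [2420 × (1 + 0.103 × 10.3)] = 1.13×10^8 / 4987 = 22700 m³.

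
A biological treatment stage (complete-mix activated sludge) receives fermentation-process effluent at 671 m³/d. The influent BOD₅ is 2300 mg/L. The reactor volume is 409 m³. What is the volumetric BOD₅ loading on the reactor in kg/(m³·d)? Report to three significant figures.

L_v ≈ 3.77 kg BOD₅/(m³·d)

Applied BOD₅ load per unit volume = Q·S₀/V = (671 × 2300/1000)/409.0 = 3.773 kg BOD₅·m⁻³·d⁻¹.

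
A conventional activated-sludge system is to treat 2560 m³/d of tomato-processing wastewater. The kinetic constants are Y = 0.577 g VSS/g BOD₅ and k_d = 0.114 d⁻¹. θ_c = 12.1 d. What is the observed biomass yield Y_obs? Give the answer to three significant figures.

Y_obs ≈ 0.242 g VSS/g BOD₅

Observed yield with endogenous decay: Y_obs = Y / (1 + k_d·θ_c) = 0.577 / (1 + 0.114 × 12.1) = 0.577 / 2.379 = 0.2425 g VSS/g BOD₅.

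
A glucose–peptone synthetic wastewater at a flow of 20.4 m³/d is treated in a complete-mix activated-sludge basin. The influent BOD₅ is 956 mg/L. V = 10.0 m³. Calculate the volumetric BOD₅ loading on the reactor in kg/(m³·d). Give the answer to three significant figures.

Volumetric loading L_v = Q·S₀ / V = 20.4 × 956 g/m³ / 10.00 m³ = 1950 g/(m³·d) = 1.950 kg BOD₅/(m³·d).

L_v ≈ 1.95 kg BOD₅/(m³·d)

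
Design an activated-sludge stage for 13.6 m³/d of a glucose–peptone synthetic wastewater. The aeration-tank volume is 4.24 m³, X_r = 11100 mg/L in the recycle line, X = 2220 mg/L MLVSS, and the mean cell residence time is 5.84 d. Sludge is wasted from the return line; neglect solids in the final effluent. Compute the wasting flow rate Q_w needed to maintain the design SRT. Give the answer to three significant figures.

Q_w ≈ 0.145 m³/d

Q_w = (V·X)/(θ_c X_r) = 4.240 × 2220 / (5.84 × 11100) = 0.1452 m³/d.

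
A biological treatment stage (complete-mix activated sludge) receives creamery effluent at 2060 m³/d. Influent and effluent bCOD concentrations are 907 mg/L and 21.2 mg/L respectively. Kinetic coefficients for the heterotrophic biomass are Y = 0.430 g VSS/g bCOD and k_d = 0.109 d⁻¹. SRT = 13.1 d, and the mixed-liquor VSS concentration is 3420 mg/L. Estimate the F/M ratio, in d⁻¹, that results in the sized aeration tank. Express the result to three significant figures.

Rearranging the biomass balance for a CMAS with decay, V = Y·Q·ΔS·θ_c / [X·(1+k_d θ_c)] = 0.430 × 2060 × (907 − 21.2) × 13.1 / [3420 × (1 + 0.109 × 13.1)] = 1.03×10^7 / 8303 = 1238 m³.
F/M = Q·S₀ / (V·X) = 2060 × 907 / (1238 × 3420) = 0.4413 g bCOD·(g VSS·d)⁻¹.

F/M ≈ 0.441 d⁻¹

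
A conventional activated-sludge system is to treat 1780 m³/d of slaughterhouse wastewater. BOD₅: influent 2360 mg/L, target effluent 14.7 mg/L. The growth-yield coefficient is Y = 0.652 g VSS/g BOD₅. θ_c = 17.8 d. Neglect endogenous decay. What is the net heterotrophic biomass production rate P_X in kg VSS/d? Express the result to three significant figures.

Since k_d ≈ 0, Y_obs = Y = 0.652 g VSS/g BOD₅.
Mass of BOD₅ removed per day: Q(S₀ − S) = 1780 × 2345 g/m³ = 4175 kg/d.
Net biomass production P_X = Y_obs × Q·(S₀ − S) = 0.6520 × 4175 = 2722 kg VSS/d.

P_X ≈ 2720 kg VSS/d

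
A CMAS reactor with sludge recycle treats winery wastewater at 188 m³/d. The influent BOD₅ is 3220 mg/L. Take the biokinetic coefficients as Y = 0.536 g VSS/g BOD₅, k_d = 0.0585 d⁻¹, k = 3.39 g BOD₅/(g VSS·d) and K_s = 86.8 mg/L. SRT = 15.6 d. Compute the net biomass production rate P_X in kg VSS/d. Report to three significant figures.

For a completely mixed reactor with recycle the Lawrence–McCarty relation gives S = K_s·(1 + k_d·θ_c) / [θ_c·(Y·k − k_d) − 1] = 86.8 × (1 + 0.0585 × 15.6) / [15.6 × (0.536 × 3.39 − 0.0585) − 1] = 166.0 / 26.43 = 6.280 mg/L.
Y_obs = Y / (1 + k_d θ_c) = 0.536 / (1 + 0.0585 × 15.6) = 0.536 / 1.913 = 0.2802.
Substrate removed = Q·(S₀ − S) = 188 m³/d × (3220 − 6.28) g/m³ = 6.04×10^5 g/d = 604.2 kg/d.
So the net sludge growth is P_X = 0.2802 × 604.2 = 169.3 kg VSS/d.

P_X ≈ 169 kg VSS/d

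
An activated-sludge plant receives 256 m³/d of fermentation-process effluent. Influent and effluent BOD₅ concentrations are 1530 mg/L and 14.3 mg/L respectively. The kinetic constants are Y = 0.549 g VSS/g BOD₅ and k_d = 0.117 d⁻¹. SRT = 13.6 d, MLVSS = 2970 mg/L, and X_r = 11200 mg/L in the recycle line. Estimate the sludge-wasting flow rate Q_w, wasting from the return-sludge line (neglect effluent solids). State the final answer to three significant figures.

Rearranging the biomass balance for a CMAS with decay, V = Y·Q·ΔS·θ_c / [X·(1+k_d θ_c)] = 0.549 × 256 × (1530 − 14.3) × 13.6 / [2970 × (1 + 0.117 × 13.6)] = 2.9×10^6 / 7696 = 376.4 m³.
θ_c = V·X/(Q_w·X_r) when wasting from the recycle, so Q_w = V·X/(θ_c·X_r) = 376.4 × 2970 / (13.6 × 11200) = 7.340 m³/d.

Q_w ≈ 7.34 m³/d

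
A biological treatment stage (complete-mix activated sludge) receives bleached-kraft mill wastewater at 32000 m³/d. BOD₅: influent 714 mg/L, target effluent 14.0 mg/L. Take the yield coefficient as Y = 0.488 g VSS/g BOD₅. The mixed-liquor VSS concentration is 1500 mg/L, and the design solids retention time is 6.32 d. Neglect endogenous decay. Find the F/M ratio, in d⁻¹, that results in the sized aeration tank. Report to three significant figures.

With k_d = 0 the design equation reduces to V = Y Q (S₀−S) θ_c / X = 0.488 × 32000 × (714 − 14.0) × 6.32 / 1500 = 46057 m³.
Food-to-microorganism ratio F/M = Q S₀ / (V X) = 32000 × 714 / (46057 × 1500) = 0.3307 d⁻¹.

F/M ≈ 0.331 d⁻¹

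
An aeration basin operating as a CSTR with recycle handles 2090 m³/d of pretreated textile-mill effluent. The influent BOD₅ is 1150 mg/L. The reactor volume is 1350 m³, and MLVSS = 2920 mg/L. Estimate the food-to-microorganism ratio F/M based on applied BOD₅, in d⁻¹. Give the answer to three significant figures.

F/M ≈ 0.610 d⁻¹

Food-to-microorganism ratio F/M = Q S₀ / (V X) = 2090 × 1150 / (1350 × 2920) = 0.6097 d⁻¹.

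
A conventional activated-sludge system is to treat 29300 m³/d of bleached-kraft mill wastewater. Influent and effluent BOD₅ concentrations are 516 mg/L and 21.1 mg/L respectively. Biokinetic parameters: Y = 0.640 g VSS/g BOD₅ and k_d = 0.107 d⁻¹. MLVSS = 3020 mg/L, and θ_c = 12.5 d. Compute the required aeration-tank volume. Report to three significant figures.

Steady-state biomass mass balance: V·X·(1 + k_d·θ_c) = Y·Q·(S₀ − S)·θ_c, so V = 0.640 × 29300 × (516 − 21.1) × 12.5 / [3020 × (1 + 0.107 × 12.5)] = 1.16×10^8 / 7059 = 16433 m³.

V ≈ 16400 m³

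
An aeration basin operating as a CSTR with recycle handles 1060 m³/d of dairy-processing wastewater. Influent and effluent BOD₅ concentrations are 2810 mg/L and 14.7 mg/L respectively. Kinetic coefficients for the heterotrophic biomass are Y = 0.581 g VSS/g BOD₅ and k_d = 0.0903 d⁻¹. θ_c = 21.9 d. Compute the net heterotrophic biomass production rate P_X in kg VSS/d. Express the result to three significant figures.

P_X ≈ 578 kg VSS/d

Observed yield with endogenous decay: Y_obs = Y / (1 + k_d·θ_c) = 0.581 / (1 + 0.0903 × 21.9) = 0.581 / 2.978 = 0.1951 g VSS/g BOD₅.
Mass of BOD₅ removed per day: Q(S₀ − S) = 1060 × 2795 g/m³ = 2963 kg/d.
So the net sludge growth is P_X = 0.1951 × 2963 = 578.2 kg VSS/d.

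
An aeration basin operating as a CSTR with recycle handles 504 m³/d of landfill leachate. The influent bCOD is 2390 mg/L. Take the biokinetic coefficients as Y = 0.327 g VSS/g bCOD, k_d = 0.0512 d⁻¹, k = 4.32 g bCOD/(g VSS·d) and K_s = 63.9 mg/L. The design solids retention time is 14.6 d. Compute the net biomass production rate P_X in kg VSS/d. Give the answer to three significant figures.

For a completely mixed reactor with recycle the Lawrence–McCarty relation gives S = K_s·(1 + k_d·θ_c) / [θ_c·(Y·k − k_d) − 1] = 63.9 × (1 + 0.0512 × 14.6) / [14.6 × (0.327 × 4.32 − 0.0512) − 1] = 111.7 / 18.88 = 5.915 mg/L.
Y_obs = Y / (1 + k_d θ_c) = 0.327 / (1 + 0.0512 × 14.6) = 0.327 / 1.748 = 0.1871.
Mass of bCOD removed per day: Q(S₀ − S) = 504 × 2384 g/m³ = 1202 kg/d.
Net biomass production P_X = Y_obs × Q·(S₀ − S) = 0.1871 × 1202 = 224.8 kg VSS/d.

P_X ≈ 225 kg VSS/d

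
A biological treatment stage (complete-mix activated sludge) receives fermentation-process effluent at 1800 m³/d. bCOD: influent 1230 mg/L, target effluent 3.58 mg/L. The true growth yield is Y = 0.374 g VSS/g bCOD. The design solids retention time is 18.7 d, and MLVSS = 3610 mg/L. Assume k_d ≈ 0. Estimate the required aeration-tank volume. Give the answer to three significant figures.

V·X = Y·Q·ΔS·θ_c gives V = 0.374 × 1800 × (1230 − 3.58) × 18.7 / 3610 = 4277 m³.

V ≈ 4280 m³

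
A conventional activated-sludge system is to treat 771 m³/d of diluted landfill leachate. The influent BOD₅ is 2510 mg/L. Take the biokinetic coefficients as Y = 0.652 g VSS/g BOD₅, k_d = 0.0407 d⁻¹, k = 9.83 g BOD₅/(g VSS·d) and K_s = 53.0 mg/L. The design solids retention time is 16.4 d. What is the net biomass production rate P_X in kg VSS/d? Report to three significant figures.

P_X ≈ 756 kg VSS/d

Effluent substrate depends only on kinetics and SRT: S = K_s(1 + k_d θ_c) / [θ_c(Yk − k_d) − 1] = 53.0 × (1 + 0.0407 × 16.4) / [16.4 × (0.652 × 9.83 − 0.0407) − 1] = 88.38 / 103.4 = 0.8544 mg/L.
Correct the yield for decay: Y_obs = Y/(1 + k_d θ_c) = 0.652 / (1 + 0.0407 × 16.4) = 0.652 / 1.667 = 0.3910.
Q·(S₀ − S) = 771 × (2510 − 0.854) × 10⁻³ = 1935 kg/d removed.
Biomass produced: P_X = Y_obs·Q·ΔS = 0.3910 × 1935 ≈ 756.4 kg VSS/d.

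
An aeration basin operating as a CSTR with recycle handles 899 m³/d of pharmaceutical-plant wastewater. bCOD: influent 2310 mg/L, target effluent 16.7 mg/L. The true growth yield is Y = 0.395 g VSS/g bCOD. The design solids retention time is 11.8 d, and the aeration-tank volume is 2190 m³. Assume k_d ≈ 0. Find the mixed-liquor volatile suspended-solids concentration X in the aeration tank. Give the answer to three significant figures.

X ≈ 4390 mg/L

X = Y·Q·ΔS·θ_c / V = 0.395 × 899 × (2310 − 16.7) × 11.8 / 2190 = 4388 mg/L.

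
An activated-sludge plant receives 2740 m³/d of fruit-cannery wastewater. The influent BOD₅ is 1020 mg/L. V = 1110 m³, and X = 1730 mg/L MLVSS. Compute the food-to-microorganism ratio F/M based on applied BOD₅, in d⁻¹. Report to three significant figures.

F/M = applied load / biomass = Q·S₀/(V·X) = 2740 × 1020 / (1110 × 1730) = 1.455 d⁻¹.

F/M ≈ 1.46 d⁻¹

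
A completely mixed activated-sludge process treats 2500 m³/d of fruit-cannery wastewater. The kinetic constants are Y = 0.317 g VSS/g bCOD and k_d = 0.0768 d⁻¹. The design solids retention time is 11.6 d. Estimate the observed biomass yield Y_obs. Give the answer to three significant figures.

Y_obs ≈ 0.168 g VSS/g bCOD

Y_obs = Y / (1 + k_d θ_c) = 0.317 / (1 + 0.0768 × 11.6) = 0.317 / 1.891 = 0.1676.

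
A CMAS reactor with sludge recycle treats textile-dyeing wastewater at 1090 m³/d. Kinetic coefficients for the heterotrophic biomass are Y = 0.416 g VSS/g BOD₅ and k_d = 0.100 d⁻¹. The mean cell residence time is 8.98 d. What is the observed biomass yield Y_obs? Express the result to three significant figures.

Y_obs ≈ 0.219 g VSS/g BOD₅

Y_obs = Y / (1 + k_d θ_c) = 0.416 / (1 + 0.100 × 8.98) = 0.416 / 1.898 = 0.2192.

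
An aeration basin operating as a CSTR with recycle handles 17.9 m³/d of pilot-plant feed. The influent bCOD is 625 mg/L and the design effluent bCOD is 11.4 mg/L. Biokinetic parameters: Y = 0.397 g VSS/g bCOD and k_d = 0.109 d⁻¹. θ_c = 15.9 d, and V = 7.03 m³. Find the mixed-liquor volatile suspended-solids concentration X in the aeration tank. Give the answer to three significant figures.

Solving the biomass balance for X: X = Y Q (S₀−S) θ_c / [V (1+k_d θ_c)] = 0.397 × 17.9 × (625 − 11.4) × 15.9 / [7.03 × (1 + 0.109 × 15.9)] = 3608 mg/L.

X ≈ 3610 mg/L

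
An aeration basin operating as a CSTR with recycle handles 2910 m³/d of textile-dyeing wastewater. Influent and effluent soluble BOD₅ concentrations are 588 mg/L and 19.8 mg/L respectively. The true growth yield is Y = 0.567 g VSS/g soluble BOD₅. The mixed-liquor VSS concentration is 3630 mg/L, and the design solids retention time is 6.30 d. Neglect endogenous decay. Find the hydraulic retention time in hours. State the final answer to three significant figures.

τ ≈ 13.4 h

With k_d = 0 the design equation reduces to V = Y Q (S₀−S) θ_c / X = 0.567 × 2910 × (588 − 19.8) × 6.30 / 3630 = 1627 m³.
HRT = V/Q = 1627 m³ / 2910 m³·d⁻¹ = 0.5591 d × 24 = 13.42 h.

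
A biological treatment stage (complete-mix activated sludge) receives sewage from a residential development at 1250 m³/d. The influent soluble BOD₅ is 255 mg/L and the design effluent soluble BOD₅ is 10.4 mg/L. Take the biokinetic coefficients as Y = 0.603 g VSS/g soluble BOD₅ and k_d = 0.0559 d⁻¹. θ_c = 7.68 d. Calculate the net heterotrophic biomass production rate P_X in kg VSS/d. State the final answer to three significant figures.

P_X ≈ 129 kg VSS/d

Correct the yield for decay: Y_obs = Y/(1 + k_d θ_c) = 0.603 / (1 + 0.0559 × 7.68) = 0.603 / 1.429 = 0.4219.
ΔS = 255 − 10.4 = 244.6 mg/L, so the substrate removal rate is 1250 × 244.6/1000 = 305.8 kg soluble BOD₅/d.
So the net sludge growth is P_X = 0.4219 × 305.8 = 129.0 kg VSS/d.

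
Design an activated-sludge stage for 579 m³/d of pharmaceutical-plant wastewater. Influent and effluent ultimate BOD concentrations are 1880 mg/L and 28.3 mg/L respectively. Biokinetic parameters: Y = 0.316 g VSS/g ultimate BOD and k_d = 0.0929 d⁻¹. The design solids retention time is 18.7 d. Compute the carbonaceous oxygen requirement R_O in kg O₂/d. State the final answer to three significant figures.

R_O ≈ 896 kg O₂/d

Observed yield with endogenous decay: Y_obs = Y / (1 + k_d·θ_c) = 0.316 / (1 + 0.0929 × 18.7) = 0.316 / 2.737 = 0.1154 g VSS/g ultimate BOD.
ΔS = 1880 − 28.3 = 1852 mg/L, so the substrate removal rate is 579 × 1852/1000 = 1072 kg ultimate BOD/d.
Biomass synthesised: P_X = Y_obs × 1072 = 123.8 kg VSS/d.
R_O = Q·ΔS − 1.42 P_X = 1072 − 175.8 = 896.4 kg O₂/d.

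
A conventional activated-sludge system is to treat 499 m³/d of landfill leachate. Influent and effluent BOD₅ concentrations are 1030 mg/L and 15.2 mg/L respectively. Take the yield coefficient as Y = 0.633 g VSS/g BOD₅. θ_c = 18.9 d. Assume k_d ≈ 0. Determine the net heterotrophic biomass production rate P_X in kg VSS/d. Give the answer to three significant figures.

P_X ≈ 321 kg VSS/d

With endogenous decay neglected, the observed yield equals the true yield: Y_obs = Y = 0.633 g VSS/g BOD₅.
Q·(S₀ − S) = 499 × (1030 − 15.2) × 10⁻³ = 506.4 kg/d removed.
Net biomass production P_X = Y_obs × Q·(S₀ − S) = 0.6330 × 506.4 = 320.5 kg VSS/d.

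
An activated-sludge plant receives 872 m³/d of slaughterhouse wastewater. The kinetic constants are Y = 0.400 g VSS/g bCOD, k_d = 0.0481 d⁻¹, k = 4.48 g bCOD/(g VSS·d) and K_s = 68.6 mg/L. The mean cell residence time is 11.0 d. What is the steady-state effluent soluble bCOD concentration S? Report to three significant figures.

For a completely mixed reactor with recycle the Lawrence–McCarty relation gives S = K_s·(1 + k_d·θ_c) / [θ_c·(Y·k − k_d) − 1] = 68.6 × (1 + 0.0481 × 11.0) / [11.0 × (0.400 × 4.48 − 0.0481) − 1] = 104.9 / 18.18 = 5.769 mg/L.

S ≈ 5.77 mg/L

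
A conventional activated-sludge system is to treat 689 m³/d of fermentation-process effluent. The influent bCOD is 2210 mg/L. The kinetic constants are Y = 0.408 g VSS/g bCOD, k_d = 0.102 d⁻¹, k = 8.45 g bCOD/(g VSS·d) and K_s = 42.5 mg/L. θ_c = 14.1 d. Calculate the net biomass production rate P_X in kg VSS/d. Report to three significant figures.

From the Monod/SRT balance for a CMAS, S = K_s·(1+k_d θ_c)/[θ_c·(Y k − k_d) − 1] = 42.5 × (1 + 0.102 × 14.1) / [14.1 × (0.408 × 8.45 − 0.102) − 1] = 103.6 / 46.17 = 2.244 mg/L.
The observed yield is Y_obs = Y/(1 + k_d·θ_c) = 0.408 / (1 + 0.102 × 14.1) = 0.408 / 2.438 = 0.1673 g VSS per g bCOD removed.
Substrate removed = Q·(S₀ − S) = 689 m³/d × (2210 − 2.24) g/m³ = 1.52×10^6 g/d = 1521 kg/d.
So the net sludge growth is P_X = 0.1673 × 1521 = 254.5 kg VSS/d.

P_X ≈ 255 kg VSS/d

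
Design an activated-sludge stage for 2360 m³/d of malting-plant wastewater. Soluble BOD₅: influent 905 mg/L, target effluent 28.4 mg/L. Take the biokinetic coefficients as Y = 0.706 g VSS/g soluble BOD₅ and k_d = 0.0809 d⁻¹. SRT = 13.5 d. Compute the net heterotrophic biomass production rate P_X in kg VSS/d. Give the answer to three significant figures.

The observed yield is Y_obs = Y/(1 + k_d·θ_c) = 0.706 / (1 + 0.0809 × 13.5) = 0.706 / 2.092 = 0.3375 g VSS per g soluble BOD₅ removed.
Q·(S₀ − S) = 2360 × (905 − 28.4) × 10⁻³ = 2069 kg/d removed.
Biomass produced: P_X = Y_obs·Q·ΔS = 0.3375 × 2069 ≈ 698.1 kg VSS/d.

P_X ≈ 698 kg VSS/d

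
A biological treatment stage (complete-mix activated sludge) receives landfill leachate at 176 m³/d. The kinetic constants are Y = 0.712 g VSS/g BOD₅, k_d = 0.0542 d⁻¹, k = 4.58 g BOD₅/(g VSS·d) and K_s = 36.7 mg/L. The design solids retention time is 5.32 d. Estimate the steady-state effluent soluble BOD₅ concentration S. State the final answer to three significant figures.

S ≈ 2.94 mg/L

Effluent substrate depends only on kinetics and SRT: S = K_s(1 + k_d θ_c) / [θ_c(Yk − k_d) − 1] = 36.7 × (1 + 0.0542 × 5.32) / [5.32 × (0.712 × 4.58 − 0.0542) − 1] = 47.28 / 16.06 = 2.944 mg/L.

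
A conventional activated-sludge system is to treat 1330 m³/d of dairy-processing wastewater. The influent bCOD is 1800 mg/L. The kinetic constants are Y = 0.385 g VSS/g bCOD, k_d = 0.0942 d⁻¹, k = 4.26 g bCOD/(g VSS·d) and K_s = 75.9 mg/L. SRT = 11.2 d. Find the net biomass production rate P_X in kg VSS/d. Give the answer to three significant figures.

P_X ≈ 446 kg VSS/d

For a completely mixed reactor with recycle the Lawrence–McCarty relation gives S = K_s·(1 + k_d·θ_c) / [θ_c·(Y·k − k_d) − 1] = 75.9 × (1 + 0.0942 × 11.2) / [11.2 × (0.385 × 4.26 − 0.0942) − 1] = 156.0 / 16.31 = 9.561 mg/L.
Correct the yield for decay: Y_obs = Y/(1 + k_d θ_c) = 0.385 / (1 + 0.0942 × 11.2) = 0.385 / 2.055 = 0.1873.
Substrate removed = Q·(S₀ − S) = 1330 m³/d × (1800 − 9.56) g/m³ = 2.38×10^6 g/d = 2381 kg/d.
So the net sludge growth is P_X = 0.1873 × 2381 = 446.1 kg VSS/d.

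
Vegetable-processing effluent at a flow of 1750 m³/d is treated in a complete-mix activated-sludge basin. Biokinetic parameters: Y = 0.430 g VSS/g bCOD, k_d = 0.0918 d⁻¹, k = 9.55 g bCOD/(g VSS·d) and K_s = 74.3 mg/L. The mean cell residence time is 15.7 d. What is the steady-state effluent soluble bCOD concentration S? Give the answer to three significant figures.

For a completely mixed reactor with recycle the Lawrence–McCarty relation gives S = K_s·(1 + k_d·θ_c) / [θ_c·(Y·k − k_d) − 1] = 74.3 × (1 + 0.0918 × 15.7) / [15.7 × (0.430 × 9.55 − 0.0918) − 1] = 181.4 / 62.03 = 2.924 mg/L.

S ≈ 2.92 mg/L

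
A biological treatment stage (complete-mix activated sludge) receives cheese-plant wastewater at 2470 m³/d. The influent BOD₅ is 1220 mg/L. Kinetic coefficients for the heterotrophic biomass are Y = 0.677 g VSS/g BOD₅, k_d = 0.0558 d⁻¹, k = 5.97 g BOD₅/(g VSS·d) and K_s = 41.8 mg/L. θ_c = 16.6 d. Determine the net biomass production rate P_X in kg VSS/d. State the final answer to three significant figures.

From the Monod/SRT balance for a CMAS, S = K_s·(1+k_d θ_c)/[θ_c·(Y k − k_d) − 1] = 41.8 × (1 + 0.0558 × 16.6) / [16.6 × (0.677 × 5.97 − 0.0558) − 1] = 80.52 / 65.17 = 1.236 mg/L.
Observed yield with endogenous decay: Y_obs = Y / (1 + k_d·θ_c) = 0.677 / (1 + 0.0558 × 16.6) = 0.677 / 1.926 = 0.3515 g VSS/g BOD₅.
Substrate removed = Q·(S₀ − S) = 2470 m³/d × (1220 − 1.24) g/m³ = 3.01×10^6 g/d = 3010 kg/d.
So the net sludge growth is P_X = 0.3515 × 3010 = 1058 kg VSS/d.

P_X ≈ 1060 kg VSS/d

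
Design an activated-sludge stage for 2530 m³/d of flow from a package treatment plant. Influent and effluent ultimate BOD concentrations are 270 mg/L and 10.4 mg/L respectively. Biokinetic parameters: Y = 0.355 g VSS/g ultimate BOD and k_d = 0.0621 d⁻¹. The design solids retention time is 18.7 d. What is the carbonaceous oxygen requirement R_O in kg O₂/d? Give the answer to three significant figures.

R_O ≈ 504 kg O₂/d

The observed yield is Y_obs = Y/(1 + k_d·θ_c) = 0.355 / (1 + 0.0621 × 18.7) = 0.355 / 2.161 = 0.1643 g VSS per g ultimate BOD removed.
Substrate removed = Q·(S₀ − S) = 2530 m³/d × (270 − 10.4) g/m³ = 6.57×10^5 g/d = 656.8 kg/d.
Biomass synthesised: P_X = Y_obs × 656.8 = 107.9 kg VSS/d.
Carbonaceous O₂ demand = substrate oxidised − cell-mass equivalent = 656.8 − 1.42 × 107.9 = 503.6 kg O₂/d.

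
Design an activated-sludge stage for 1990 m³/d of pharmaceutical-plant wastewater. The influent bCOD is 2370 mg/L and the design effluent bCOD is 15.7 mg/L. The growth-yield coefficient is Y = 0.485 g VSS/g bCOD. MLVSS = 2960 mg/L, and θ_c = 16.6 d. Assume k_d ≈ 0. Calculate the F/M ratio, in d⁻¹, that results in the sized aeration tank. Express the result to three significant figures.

V·X = Y·Q·ΔS·θ_c gives V = 0.485 × 1990 × (2370 − 15.7) × 16.6 / 2960 = 12743 m³.
F/M = Q·S₀ / (V·X) = 1990 × 2370 / (12743 × 2960) = 0.1250 g bCOD·(g VSS·d)⁻¹.

F/M ≈ 0.125 d⁻¹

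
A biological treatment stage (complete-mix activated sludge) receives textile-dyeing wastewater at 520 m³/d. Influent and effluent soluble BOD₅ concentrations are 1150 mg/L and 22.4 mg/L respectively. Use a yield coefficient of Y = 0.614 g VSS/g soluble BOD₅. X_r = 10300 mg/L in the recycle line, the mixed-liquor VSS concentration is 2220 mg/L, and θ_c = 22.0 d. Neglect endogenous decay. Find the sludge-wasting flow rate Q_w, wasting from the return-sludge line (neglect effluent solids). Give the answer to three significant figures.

V·X = Y·Q·ΔS·θ_c gives V = 0.614 × 520 × (1150 − 22.4) × 22.0 / 2220 = 3568 m³.
Wasting from the return line (neglecting effluent solids): Q_w = V·X / (θ_c·X_r) = 3568 × 2220 / (22.0 × 10300) = 34.95 m³/d.

Q_w ≈ 35.0 m³/d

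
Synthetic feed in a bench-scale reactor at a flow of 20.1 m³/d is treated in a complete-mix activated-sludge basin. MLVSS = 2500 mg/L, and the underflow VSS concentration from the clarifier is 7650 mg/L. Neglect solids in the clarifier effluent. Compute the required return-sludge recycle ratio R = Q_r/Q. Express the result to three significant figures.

Mass balance around the secondary clarifier (neglecting effluent solids): R = X / (X_r − X) = 2500 / (7650 − 2500) = 0.4854.

R ≈ 0.485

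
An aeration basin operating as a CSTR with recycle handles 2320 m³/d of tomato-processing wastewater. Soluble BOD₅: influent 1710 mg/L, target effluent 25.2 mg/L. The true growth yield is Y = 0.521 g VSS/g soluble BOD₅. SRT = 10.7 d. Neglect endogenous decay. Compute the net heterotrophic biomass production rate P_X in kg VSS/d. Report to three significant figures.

P_X ≈ 2040 kg VSS/d

Since k_d ≈ 0, Y_obs = Y = 0.521 g VSS/g soluble BOD₅.
Mass of soluble BOD₅ removed per day: Q(S₀ − S) = 2320 × 1685 g/m³ = 3909 kg/d.
P_X = Y_obs · Q(S₀ − S) = 0.5210 × 3909 = 2036 kg VSS/d.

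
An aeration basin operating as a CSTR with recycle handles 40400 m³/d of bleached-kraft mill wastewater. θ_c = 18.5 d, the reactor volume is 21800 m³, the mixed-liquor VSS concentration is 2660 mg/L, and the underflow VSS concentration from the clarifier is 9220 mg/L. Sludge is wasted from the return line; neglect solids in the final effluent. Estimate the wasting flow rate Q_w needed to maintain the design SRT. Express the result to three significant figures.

Q_w ≈ 340 m³/d

θ_c = V·X/(Q_w·X_r) when wasting from the recycle, so Q_w = V·X/(θ_c·X_r) = 21800 × 2660 / (18.5 × 9220) = 340.0 m³/d.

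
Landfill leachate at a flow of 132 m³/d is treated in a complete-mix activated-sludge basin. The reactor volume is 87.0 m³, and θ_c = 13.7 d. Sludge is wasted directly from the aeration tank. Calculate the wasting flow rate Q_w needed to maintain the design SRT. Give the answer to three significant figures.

Q_w ≈ 6.35 m³/d

Wasting from the aeration tank: Q_w = V / θ_c = 87.00 / 13.7 = 6.350 m³/d.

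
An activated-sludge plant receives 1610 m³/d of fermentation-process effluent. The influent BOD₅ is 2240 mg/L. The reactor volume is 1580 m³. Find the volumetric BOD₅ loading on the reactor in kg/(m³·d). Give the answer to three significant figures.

Volumetric loading L_v = Q·S₀ / V = 1610 × 2240 g/m³ / 1580 m³ = 2283 g/(m³·d) = 2.283 kg BOD₅/(m³·d).

L_v ≈ 2.28 kg BOD₅/(m³·d)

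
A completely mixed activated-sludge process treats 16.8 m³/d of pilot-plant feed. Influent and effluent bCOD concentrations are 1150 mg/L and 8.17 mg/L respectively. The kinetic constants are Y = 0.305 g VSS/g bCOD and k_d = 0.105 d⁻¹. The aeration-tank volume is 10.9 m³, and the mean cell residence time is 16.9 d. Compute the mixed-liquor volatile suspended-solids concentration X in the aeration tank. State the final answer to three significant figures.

X ≈ 3270 mg/L

Solving the biomass balance for X: X = Y Q (S₀−S) θ_c / [V (1+k_d θ_c)] = 0.305 × 16.8 × (1150 − 8.17) × 16.9 / [10.9 × (1 + 0.105 × 16.9)] = 3270 mg/L.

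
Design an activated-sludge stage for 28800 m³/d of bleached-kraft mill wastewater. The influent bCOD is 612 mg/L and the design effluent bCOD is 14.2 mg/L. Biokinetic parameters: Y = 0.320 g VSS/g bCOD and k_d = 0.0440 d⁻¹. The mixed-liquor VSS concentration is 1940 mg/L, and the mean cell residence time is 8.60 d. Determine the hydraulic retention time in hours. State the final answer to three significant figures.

Steady-state biomass mass balance: V·X·(1 + k_d·θ_c) = Y·Q·(S₀ − S)·θ_c, so V = 0.320 × 28800 × (612 − 14.2) × 8.60 / [1940 × (1 + 0.0440 × 8.60)] = 4.74×10^7 / 2674 = 17718 m³.
Hydraulic retention time τ = V/Q = 17718 / 28800 = 0.6152 d = 14.77 h.

τ ≈ 14.8 h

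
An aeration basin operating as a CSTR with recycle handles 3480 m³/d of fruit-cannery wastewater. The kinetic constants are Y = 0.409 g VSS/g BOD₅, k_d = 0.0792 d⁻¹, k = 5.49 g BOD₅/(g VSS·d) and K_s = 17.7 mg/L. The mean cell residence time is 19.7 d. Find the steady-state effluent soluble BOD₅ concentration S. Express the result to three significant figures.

S ≈ 1.09 mg/L

From the Monod/SRT balance for a CMAS, S = K_s·(1+k_d θ_c)/[θ_c·(Y k − k_d) − 1] = 17.7 × (1 + 0.0792 × 19.7) / [19.7 × (0.409 × 5.49 − 0.0792) − 1] = 45.32 / 41.67 = 1.087 mg/L.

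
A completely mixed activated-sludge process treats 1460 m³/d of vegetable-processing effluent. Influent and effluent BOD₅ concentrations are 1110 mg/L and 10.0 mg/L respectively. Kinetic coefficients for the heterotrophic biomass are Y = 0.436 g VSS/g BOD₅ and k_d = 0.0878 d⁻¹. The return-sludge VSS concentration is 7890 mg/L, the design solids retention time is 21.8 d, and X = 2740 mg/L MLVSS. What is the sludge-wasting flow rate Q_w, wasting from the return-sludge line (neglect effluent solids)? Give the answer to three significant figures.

Steady-state biomass mass balance: V·X·(1 + k_d·θ_c) = Y·Q·(S₀ − S)·θ_c, so V = 0.436 × 1460 × (1110 − 10.0) × 21.8 / [2740 × (1 + 0.0878 × 21.8)] = 1.53×10^7 / 7984 = 1912 m³.
θ_c = V·X/(Q_w·X_r) when wasting from the recycle, so Q_w = V·X/(θ_c·X_r) = 1912 × 2740 / (21.8 × 7890) = 30.46 m³/d.

Q_w ≈ 30.5 m³/d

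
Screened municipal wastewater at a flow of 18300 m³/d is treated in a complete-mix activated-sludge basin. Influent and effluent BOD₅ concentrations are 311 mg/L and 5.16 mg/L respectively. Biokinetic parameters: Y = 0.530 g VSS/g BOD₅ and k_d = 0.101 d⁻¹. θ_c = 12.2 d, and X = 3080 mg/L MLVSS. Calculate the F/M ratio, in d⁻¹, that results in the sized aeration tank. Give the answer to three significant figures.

F/M ≈ 0.351 d⁻¹

From the SRT design equation V = Y Q (S₀−S) θ_c / [X (1 + k_d θ_c)] = 0.530 × 18300 × (311 − 5.16) × 12.2 / [3080 × (1 + 0.101 × 12.2)] = 3.62×10^7 / 6875 = 5264 m³.
F/M = Q·S₀ / (V·X) = 18300 × 311 / (5264 × 3080) = 0.3510 g BOD₅·(g VSS·d)⁻¹.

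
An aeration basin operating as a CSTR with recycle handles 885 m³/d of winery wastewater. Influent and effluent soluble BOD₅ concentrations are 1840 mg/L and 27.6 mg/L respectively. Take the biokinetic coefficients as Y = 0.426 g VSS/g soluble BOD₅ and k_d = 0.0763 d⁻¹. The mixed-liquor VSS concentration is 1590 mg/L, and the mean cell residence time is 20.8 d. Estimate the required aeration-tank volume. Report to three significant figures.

V ≈ 3460 m³

Rearranging the biomass balance for a CMAS with decay, V = Y·Q·ΔS·θ_c / [X·(1+k_d θ_c)] = 0.426 × 885 × (1840 − 27.6) × 20.8 / [1590 × (1 + 0.0763 × 20.8)] = 1.42×10^7 / 4113 = 3455 m³.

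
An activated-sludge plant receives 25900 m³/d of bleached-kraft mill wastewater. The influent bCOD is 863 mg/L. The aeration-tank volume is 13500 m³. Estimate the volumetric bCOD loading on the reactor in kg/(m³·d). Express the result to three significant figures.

L_v ≈ 1.66 kg bCOD/(m³·d)

Volumetric loading L_v = Q·S₀ / V = 25900 × 863 g/m³ / 13500 m³ = 1656 g/(m³·d) = 1.656 kg bCOD/(m³·d).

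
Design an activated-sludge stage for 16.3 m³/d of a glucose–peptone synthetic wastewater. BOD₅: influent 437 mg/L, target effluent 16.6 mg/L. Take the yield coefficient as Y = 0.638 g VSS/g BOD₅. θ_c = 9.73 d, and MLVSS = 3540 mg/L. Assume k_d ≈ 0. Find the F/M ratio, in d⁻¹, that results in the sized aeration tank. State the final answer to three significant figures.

With k_d = 0 the design equation reduces to V = Y Q (S₀−S) θ_c / X = 0.638 × 16.3 × (437 − 16.6) × 9.73 / 3540 = 12.02 m³.
F/M = Q·S₀ / (V·X) = 16.3 × 437 / (12.02 × 3540) = 0.1675 g BOD₅·(g VSS·d)⁻¹.

F/M ≈ 0.167 d⁻¹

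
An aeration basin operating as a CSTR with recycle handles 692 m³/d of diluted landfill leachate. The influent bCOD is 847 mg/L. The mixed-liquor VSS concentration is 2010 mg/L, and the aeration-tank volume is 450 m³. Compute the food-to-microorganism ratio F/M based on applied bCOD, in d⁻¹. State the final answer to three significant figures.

F/M = Q·S₀ / (V·X) = 692 × 847 / (450.0 × 2010) = 0.6480 g bCOD·(g VSS·d)⁻¹.

F/M ≈ 0.648 d⁻¹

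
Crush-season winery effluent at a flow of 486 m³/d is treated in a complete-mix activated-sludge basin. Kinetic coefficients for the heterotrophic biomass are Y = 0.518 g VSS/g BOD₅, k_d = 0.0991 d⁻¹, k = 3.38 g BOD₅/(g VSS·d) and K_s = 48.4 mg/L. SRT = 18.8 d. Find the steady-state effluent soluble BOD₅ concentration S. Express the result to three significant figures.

S ≈ 4.61 mg/L

Effluent substrate depends only on kinetics and SRT: S = K_s(1 + k_d θ_c) / [θ_c(Yk − k_d) − 1] = 48.4 × (1 + 0.0991 × 18.8) / [18.8 × (0.518 × 3.38 − 0.0991) − 1] = 138.6 / 30.05 = 4.611 mg/L.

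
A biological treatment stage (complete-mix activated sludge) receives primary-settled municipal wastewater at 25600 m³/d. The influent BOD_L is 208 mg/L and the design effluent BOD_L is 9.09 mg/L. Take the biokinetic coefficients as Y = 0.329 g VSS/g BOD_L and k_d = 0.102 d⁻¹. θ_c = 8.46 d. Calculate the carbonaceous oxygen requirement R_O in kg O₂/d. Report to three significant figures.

Observed yield with endogenous decay: Y_obs = Y / (1 + k_d·θ_c) = 0.329 / (1 + 0.102 × 8.46) = 0.329 / 1.863 = 0.1766 g VSS/g BOD_L.
ΔS = 208 − 9.09 = 198.9 mg/L, so the substrate removal rate is 25600 × 198.9/1000 = 5092 kg BOD_L/d.
Biomass synthesised: P_X = Y_obs × 5092 = 899.3 kg VSS/d.
R_O = Q·(S₀ − S) − 1.42·P_X = 5092 − 1.42 × 899.3 = 3815 kg O₂/d.

R_O ≈ 3820 kg O₂/d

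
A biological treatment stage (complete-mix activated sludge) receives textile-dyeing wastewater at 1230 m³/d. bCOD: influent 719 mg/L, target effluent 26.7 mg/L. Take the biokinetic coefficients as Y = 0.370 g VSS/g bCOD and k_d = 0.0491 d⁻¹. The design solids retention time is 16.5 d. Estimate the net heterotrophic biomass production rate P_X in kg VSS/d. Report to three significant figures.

P_X ≈ 174 kg VSS/d

Y_obs = Y / (1 + k_d θ_c) = 0.370 / (1 + 0.0491 × 16.5) = 0.370 / 1.810 = 0.2044.
Mass of bCOD removed per day: Q(S₀ − S) = 1230 × 692.3 g/m³ = 851.5 kg/d.
Net biomass production P_X = Y_obs × Q·(S₀ − S) = 0.2044 × 851.5 = 174.1 kg VSS/d.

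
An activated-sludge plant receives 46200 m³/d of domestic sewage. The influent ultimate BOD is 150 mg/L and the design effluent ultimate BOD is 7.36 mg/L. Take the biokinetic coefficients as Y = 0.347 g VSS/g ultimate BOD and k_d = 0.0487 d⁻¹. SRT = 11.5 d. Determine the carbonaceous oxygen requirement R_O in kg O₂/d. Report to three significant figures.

Observed yield with endogenous decay: Y_obs = Y / (1 + k_d·θ_c) = 0.347 / (1 + 0.0487 × 11.5) = 0.347 / 1.560 = 0.2224 g VSS/g ultimate BOD.
ΔS = 150 − 7.36 = 142.6 mg/L, so the substrate removal rate is 46200 × 142.6/1000 = 6590 kg ultimate BOD/d.
Biomass synthesised: P_X = Y_obs × 6590 = 1466 kg VSS/d.
R_O = Q·ΔS − 1.42 P_X = 6590 − 2081 = 4509 kg O₂/d.

R_O ≈ 4510 kg O₂/d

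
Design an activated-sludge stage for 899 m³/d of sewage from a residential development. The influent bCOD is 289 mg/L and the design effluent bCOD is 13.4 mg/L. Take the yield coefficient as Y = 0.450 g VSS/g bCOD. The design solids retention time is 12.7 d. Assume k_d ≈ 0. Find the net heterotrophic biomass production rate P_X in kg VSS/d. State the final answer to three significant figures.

P_X ≈ 111 kg VSS/d

Since k_d ≈ 0, Y_obs = Y = 0.450 g VSS/g bCOD.
Substrate removed = Q·(S₀ − S) = 899 m³/d × (289 − 13.4) g/m³ = 2.48×10^5 g/d = 247.8 kg/d.
P_X = Y_obs · Q(S₀ − S) = 0.4500 × 247.8 = 111.5 kg VSS/d.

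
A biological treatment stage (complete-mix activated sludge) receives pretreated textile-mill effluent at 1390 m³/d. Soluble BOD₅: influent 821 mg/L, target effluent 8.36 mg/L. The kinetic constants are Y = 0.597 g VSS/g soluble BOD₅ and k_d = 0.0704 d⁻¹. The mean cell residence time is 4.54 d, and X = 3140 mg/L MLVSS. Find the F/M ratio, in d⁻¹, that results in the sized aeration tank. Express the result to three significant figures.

From the SRT design equation V = Y Q (S₀−S) θ_c / [X (1 + k_d θ_c)] = 0.597 × 1390 × (821 − 8.36) × 4.54 / [3140 × (1 + 0.0704 × 4.54)] = 3.06×10^6 / 4144 = 738.9 m³.
Food-to-microorganism ratio F/M = Q S₀ / (V X) = 1390 × 821 / (738.9 × 3140) = 0.4919 d⁻¹.

F/M ≈ 0.492 d⁻¹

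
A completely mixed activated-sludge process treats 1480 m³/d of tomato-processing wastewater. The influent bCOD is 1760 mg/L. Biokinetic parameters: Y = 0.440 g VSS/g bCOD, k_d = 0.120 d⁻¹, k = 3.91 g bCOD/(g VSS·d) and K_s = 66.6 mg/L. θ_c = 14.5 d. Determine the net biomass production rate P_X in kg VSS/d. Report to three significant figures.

P_X ≈ 416 kg VSS/d

Effluent substrate depends only on kinetics and SRT: S = K_s(1 + k_d θ_c) / [θ_c(Yk − k_d) − 1] = 66.6 × (1 + 0.120 × 14.5) / [14.5 × (0.440 × 3.91 − 0.120) − 1] = 182.5 / 22.21 = 8.218 mg/L.
Correct the yield for decay: Y_obs = Y/(1 + k_d θ_c) = 0.440 / (1 + 0.120 × 14.5) = 0.440 / 2.740 = 0.1606.
ΔS = 1760 − 8.22 = 1752 mg/L, so the substrate removal rate is 1480 × 1752/1000 = 2593 kg bCOD/d.
So the net sludge growth is P_X = 0.1606 × 2593 = 416.3 kg VSS/d.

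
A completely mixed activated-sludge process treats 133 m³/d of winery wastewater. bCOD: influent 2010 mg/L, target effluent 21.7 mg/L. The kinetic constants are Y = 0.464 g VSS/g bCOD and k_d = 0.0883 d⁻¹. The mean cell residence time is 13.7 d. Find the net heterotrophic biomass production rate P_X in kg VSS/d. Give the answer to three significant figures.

Y_obs = Y / (1 + k_d θ_c) = 0.464 / (1 + 0.0883 × 13.7) = 0.464 / 2.210 = 0.2100.
Substrate removed = Q·(S₀ − S) = 133 m³/d × (2010 − 21.7) g/m³ = 2.64×10^5 g/d = 264.4 kg/d.
P_X = Y_obs · Q(S₀ − S) = 0.2100 × 264.4 = 55.53 kg VSS/d.

P_X ≈ 55.5 kg VSS/d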